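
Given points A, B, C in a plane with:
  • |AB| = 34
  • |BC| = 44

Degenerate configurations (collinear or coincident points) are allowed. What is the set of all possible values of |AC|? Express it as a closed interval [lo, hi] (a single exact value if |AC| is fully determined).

|AB| ∈ {34}
|BC| ∈ {44}
|AC| ∈ [10, 78]

|AC| ∈ [10, 78]  (≈ [10.0000, 78.0000])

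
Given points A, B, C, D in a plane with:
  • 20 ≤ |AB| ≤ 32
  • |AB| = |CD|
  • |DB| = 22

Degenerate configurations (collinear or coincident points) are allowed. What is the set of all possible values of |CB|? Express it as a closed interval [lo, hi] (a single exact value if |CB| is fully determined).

|AB| ∈ [20, 32]
|BD| ∈ {22}
|CD| ∈ [20, 32]
|AD| ∈ [0, 54]
|BC| ∈ [0, 54]
|AC| ∈ [0, 86]

|CB| ∈ [0, 54]  (≈ [0.0000, 54.0000])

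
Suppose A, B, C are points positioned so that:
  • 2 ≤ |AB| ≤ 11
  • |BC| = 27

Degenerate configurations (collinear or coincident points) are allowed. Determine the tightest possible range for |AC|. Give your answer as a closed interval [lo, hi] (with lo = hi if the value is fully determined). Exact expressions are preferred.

|AC| ∈ [16, 38]  (≈ [16.0000, 38.0000])

|AB| ∈ [2, 11]
|BC| ∈ {27}
|AC| ∈ [16, 38]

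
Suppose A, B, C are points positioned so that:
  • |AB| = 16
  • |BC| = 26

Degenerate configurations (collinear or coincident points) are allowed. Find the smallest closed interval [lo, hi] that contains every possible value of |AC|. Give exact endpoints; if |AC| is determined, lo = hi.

|AC| ∈ [10, 42]  (≈ [10.0000, 42.0000])

|AB| ∈ {16}
|BC| ∈ {26}
|AC| ∈ [10, 42]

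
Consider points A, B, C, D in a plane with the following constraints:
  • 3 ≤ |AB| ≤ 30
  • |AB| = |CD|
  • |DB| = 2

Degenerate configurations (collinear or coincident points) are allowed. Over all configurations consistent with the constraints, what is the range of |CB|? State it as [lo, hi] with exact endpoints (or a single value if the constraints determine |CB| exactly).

|CB| ∈ [1, 32]  (≈ [1.0000, 32.0000])

|AB| ∈ [3, 30]
|BD| ∈ {2}
|CD| ∈ [3, 30]
|AD| ∈ [1, 32]
|BC| ∈ [1, 32]
|AC| ∈ [0, 62]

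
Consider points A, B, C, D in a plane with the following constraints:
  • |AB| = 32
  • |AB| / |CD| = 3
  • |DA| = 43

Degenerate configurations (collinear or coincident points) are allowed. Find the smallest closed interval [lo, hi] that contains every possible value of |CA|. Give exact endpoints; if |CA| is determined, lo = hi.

|AB| ∈ {32}
|AD| ∈ {43}
|CD| ∈ {32/3}
|BD| ∈ [11, 75]
|AC| ∈ [97/3, 161/3]
|BC| ∈ [1/3, 257/3]

|CA| ∈ [97/3, 161/3]  (≈ [32.3333, 53.6667])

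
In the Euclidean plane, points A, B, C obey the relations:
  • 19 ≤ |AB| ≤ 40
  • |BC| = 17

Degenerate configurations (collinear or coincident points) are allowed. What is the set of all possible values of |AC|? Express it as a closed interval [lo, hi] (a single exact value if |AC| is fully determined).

|AB| ∈ [19, 40]
|BC| ∈ {17}
|AC| ∈ [2, 57]

|AC| ∈ [2, 57]  (≈ [2.0000, 57.0000])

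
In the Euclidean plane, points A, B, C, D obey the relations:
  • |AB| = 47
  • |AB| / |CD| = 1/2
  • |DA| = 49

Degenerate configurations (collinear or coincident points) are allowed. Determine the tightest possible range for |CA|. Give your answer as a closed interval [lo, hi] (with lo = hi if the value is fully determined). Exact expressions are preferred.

|CA| ∈ [45, 143]  (≈ [45.0000, 143.0000])

|AB| ∈ {47}
|AD| ∈ {49}
|CD| ∈ {94}
|BD| ∈ [2, 96]
|AC| ∈ [45, 143]
|BC| ∈ [0, 190]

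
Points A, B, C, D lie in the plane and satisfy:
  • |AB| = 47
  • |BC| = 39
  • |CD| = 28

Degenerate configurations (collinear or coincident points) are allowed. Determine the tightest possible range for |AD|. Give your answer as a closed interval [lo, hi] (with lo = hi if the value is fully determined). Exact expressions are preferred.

|AD| ∈ [0, 114]  (≈ [0.0000, 114.0000])

|AB| ∈ {47}
|BC| ∈ {39}
|CD| ∈ {28}
|AC| ∈ [8, 86]
|BD| ∈ [11, 67]
|AD| ∈ [0, 114]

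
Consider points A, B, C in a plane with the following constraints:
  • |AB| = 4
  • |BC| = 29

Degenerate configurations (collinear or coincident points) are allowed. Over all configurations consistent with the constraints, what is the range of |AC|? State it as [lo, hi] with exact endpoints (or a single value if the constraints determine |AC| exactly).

|AB| ∈ {4}
|BC| ∈ {29}
|AC| ∈ [25, 33]

|AC| ∈ [25, 33]  (≈ [25.0000, 33.0000])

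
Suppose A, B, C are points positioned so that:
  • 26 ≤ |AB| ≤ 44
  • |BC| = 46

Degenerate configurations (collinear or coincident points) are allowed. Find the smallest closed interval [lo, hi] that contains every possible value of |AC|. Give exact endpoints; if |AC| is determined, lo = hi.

|AC| ∈ [2, 90]  (≈ [2.0000, 90.0000])

|AB| ∈ [26, 44]
|BC| ∈ {46}
|AC| ∈ [2, 90]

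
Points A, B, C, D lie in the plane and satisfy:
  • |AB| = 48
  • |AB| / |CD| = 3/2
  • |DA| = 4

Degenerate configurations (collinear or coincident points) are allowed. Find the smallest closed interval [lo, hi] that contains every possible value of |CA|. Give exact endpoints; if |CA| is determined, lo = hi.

|CA| ∈ [28, 36]  (≈ [28.0000, 36.0000])

|AB| ∈ {48}
|AD| ∈ {4}
|CD| ∈ {32}
|BD| ∈ [44, 52]
|AC| ∈ [28, 36]
|BC| ∈ [12, 84]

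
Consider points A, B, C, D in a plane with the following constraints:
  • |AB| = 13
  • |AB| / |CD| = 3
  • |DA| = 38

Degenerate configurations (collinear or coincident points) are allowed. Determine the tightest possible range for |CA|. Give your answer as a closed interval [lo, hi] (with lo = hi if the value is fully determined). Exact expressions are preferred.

|AB| ∈ {13}
|AD| ∈ {38}
|CD| ∈ {13/3}
|BD| ∈ [25, 51]
|AC| ∈ [101/3, 127/3]
|BC| ∈ [62/3, 166/3]

|CA| ∈ [101/3, 127/3]  (≈ [33.6667, 42.3333])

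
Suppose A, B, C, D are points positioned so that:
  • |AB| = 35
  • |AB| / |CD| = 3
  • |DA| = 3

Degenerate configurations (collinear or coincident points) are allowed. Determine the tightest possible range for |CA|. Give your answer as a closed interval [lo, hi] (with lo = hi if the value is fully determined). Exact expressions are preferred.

|AB| ∈ {35}
|AD| ∈ {3}
|CD| ∈ {35/3}
|BD| ∈ [32, 38]
|AC| ∈ [26/3, 44/3]
|BC| ∈ [61/3, 149/3]

|CA| ∈ [26/3, 44/3]  (≈ [8.6667, 14.6667])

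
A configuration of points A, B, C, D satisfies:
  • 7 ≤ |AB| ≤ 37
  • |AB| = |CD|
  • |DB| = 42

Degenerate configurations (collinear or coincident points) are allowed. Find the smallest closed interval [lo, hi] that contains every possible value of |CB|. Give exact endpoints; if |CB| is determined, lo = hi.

|AB| ∈ [7, 37]
|BD| ∈ {42}
|CD| ∈ [7, 37]
|AD| ∈ [5, 79]
|BC| ∈ [5, 79]
|AC| ∈ [0, 116]

|CB| ∈ [5, 79]  (≈ [5.0000, 79.0000])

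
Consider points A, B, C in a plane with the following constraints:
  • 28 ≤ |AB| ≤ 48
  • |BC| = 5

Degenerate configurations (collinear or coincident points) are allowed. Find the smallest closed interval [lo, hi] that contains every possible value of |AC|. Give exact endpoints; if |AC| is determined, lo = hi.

|AC| ∈ [23, 53]  (≈ [23.0000, 53.0000])

|AB| ∈ [28, 48]
|BC| ∈ {5}
|AC| ∈ [23, 53]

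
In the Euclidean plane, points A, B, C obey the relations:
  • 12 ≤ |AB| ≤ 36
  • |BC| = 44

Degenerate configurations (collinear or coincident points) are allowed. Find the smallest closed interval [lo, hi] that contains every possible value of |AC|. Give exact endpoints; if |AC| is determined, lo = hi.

|AB| ∈ [12, 36]
|BC| ∈ {44}
|AC| ∈ [8, 80]

|AC| ∈ [8, 80]  (≈ [8.0000, 80.0000])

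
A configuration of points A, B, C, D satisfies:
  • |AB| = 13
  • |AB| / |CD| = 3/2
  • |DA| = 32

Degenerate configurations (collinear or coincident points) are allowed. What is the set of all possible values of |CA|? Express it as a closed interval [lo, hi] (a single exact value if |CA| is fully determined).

|AB| ∈ {13}
|AD| ∈ {32}
|CD| ∈ {26/3}
|BD| ∈ [19, 45]
|AC| ∈ [70/3, 122/3]
|BC| ∈ [31/3, 161/3]

|CA| ∈ [70/3, 122/3]  (≈ [23.3333, 40.6667])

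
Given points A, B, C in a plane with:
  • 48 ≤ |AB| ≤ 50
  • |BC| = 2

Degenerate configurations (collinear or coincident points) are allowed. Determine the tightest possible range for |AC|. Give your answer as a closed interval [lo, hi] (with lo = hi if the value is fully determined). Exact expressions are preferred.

|AC| ∈ [46, 52]  (≈ [46.0000, 52.0000])

|AB| ∈ [48, 50]
|BC| ∈ {2}
|AC| ∈ [46, 52]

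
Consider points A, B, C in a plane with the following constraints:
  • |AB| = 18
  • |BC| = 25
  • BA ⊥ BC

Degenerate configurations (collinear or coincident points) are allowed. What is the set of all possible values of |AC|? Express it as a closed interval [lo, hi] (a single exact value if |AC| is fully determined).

|AB| ∈ {18}
|BC| ∈ {25}
|AC| ∈ {√(949)}

|AC| = √(949)  (≈ 30.8058)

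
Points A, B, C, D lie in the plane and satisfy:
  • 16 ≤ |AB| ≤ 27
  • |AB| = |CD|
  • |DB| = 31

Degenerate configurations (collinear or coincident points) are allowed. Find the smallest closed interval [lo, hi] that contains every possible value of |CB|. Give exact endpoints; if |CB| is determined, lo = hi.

|AB| ∈ [16, 27]
|BD| ∈ {31}
|CD| ∈ [16, 27]
|AD| ∈ [4, 58]
|BC| ∈ [4, 58]
|AC| ∈ [0, 85]

|CB| ∈ [4, 58]  (≈ [4.0000, 58.0000])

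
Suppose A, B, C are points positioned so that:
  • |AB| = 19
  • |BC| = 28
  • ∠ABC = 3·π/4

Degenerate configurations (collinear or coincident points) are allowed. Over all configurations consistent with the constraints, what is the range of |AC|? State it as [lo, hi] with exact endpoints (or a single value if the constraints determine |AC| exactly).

|AB| ∈ {19}
|BC| ∈ {28}
|AC| ∈ {√(532·√(2) + 1145)}

|AC| = √(532·√(2) + 1145)  (≈ 43.5587)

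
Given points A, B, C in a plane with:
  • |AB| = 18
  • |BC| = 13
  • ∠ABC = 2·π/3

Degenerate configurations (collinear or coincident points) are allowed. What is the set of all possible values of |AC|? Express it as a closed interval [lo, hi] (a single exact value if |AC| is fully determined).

|AB| ∈ {18}
|BC| ∈ {13}
|AC| ∈ {√(727)}

|AC| = √(727)  (≈ 26.9629)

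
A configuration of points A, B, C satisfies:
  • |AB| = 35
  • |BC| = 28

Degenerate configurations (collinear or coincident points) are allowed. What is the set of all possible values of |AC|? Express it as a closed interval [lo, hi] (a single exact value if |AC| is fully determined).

|AB| ∈ {35}
|BC| ∈ {28}
|AC| ∈ [7, 63]

|AC| ∈ [7, 63]  (≈ [7.0000, 63.0000])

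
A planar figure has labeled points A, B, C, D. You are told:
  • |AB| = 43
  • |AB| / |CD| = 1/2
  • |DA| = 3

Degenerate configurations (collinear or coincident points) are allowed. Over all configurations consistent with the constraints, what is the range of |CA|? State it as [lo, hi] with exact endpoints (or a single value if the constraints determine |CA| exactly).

|AB| ∈ {43}
|AD| ∈ {3}
|CD| ∈ {86}
|BD| ∈ [40, 46]
|AC| ∈ [83, 89]
|BC| ∈ [40, 132]

|CA| ∈ [83, 89]  (≈ [83.0000, 89.0000])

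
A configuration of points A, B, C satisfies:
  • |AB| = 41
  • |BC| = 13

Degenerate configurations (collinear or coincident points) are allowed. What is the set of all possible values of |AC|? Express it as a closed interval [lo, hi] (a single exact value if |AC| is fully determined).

|AC| ∈ [28, 54]  (≈ [28.0000, 54.0000])

|AB| ∈ {41}
|BC| ∈ {13}
|AC| ∈ [28, 54]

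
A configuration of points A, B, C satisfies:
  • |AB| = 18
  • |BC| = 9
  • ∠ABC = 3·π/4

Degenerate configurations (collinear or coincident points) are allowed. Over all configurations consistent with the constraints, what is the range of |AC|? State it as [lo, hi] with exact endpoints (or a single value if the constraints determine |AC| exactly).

|AC| = 9·√(2·√(2) + 5)  (≈ 25.1814)

|AB| ∈ {18}
|BC| ∈ {9}
|AC| ∈ {9·√(2·√(2) + 5)}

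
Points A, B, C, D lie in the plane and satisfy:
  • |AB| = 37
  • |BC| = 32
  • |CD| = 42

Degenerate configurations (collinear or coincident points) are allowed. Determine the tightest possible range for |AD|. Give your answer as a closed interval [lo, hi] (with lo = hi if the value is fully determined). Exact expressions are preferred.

|AB| ∈ {37}
|BC| ∈ {32}
|CD| ∈ {42}
|AC| ∈ [5, 69]
|BD| ∈ [10, 74]
|AD| ∈ [0, 111]

|AD| ∈ [0, 111]  (≈ [0.0000, 111.0000])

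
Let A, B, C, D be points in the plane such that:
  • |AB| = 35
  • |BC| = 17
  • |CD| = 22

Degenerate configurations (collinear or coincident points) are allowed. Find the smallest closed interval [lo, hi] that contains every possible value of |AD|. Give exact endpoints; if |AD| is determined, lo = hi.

|AB| ∈ {35}
|BC| ∈ {17}
|CD| ∈ {22}
|AC| ∈ [18, 52]
|BD| ∈ [5, 39]
|AD| ∈ [0, 74]

|AD| ∈ [0, 74]  (≈ [0.0000, 74.0000])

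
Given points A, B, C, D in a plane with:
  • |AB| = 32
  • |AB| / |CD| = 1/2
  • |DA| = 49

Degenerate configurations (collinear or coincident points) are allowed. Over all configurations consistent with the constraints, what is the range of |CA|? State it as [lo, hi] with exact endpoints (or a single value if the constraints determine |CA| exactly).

|AB| ∈ {32}
|AD| ∈ {49}
|CD| ∈ {64}
|BD| ∈ [17, 81]
|AC| ∈ [15, 113]
|BC| ∈ [0, 145]

|CA| ∈ [15, 113]  (≈ [15.0000, 113.0000])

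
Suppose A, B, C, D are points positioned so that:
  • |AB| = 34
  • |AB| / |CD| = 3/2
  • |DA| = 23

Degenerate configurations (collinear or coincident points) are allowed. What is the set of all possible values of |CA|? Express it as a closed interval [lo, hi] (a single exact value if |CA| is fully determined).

|AB| ∈ {34}
|AD| ∈ {23}
|CD| ∈ {68/3}
|BD| ∈ [11, 57]
|AC| ∈ [1/3, 137/3]
|BC| ∈ [0, 239/3]

|CA| ∈ [1/3, 137/3]  (≈ [0.3333, 45.6667])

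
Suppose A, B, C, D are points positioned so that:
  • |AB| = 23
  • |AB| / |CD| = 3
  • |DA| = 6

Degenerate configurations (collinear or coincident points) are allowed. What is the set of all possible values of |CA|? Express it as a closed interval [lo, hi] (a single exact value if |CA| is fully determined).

|AB| ∈ {23}
|AD| ∈ {6}
|CD| ∈ {23/3}
|BD| ∈ [17, 29]
|AC| ∈ [5/3, 41/3]
|BC| ∈ [28/3, 110/3]

|CA| ∈ [5/3, 41/3]  (≈ [1.6667, 13.6667])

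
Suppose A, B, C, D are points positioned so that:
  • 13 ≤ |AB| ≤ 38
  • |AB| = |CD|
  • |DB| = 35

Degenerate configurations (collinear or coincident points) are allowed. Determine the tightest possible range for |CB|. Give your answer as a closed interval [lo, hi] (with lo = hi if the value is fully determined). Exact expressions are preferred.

|CB| ∈ [0, 73]  (≈ [0.0000, 73.0000])

|AB| ∈ [13, 38]
|BD| ∈ {35}
|CD| ∈ [13, 38]
|AD| ∈ [0, 73]
|BC| ∈ [0, 73]
|AC| ∈ [0, 111]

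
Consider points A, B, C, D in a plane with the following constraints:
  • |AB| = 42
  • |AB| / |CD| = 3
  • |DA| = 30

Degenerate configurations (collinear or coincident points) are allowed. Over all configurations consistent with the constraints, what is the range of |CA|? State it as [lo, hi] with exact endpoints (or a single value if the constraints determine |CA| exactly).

|AB| ∈ {42}
|AD| ∈ {30}
|CD| ∈ {14}
|BD| ∈ [12, 72]
|AC| ∈ [16, 44]
|BC| ∈ [0, 86]

|CA| ∈ [16, 44]  (≈ [16.0000, 44.0000])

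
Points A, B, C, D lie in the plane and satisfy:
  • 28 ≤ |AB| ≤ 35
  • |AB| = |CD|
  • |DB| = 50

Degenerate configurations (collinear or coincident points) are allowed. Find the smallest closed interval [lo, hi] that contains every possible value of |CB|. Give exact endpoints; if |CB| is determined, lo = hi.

|AB| ∈ [28, 35]
|BD| ∈ {50}
|CD| ∈ [28, 35]
|AD| ∈ [15, 85]
|BC| ∈ [15, 85]
|AC| ∈ [0, 120]

|CB| ∈ [15, 85]  (≈ [15.0000, 85.0000])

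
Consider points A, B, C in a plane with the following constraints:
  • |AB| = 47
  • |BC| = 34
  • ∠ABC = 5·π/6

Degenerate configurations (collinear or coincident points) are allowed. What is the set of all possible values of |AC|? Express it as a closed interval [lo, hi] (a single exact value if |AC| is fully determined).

|AB| ∈ {47}
|BC| ∈ {34}
|AC| ∈ {√(1598·√(3) + 3365)}

|AC| = √(1598·√(3) + 3365)  (≈ 78.3123)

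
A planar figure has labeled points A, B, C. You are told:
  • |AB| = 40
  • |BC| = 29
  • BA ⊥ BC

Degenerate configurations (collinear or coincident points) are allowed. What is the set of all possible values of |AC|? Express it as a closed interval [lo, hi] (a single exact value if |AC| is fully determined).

|AB| ∈ {40}
|BC| ∈ {29}
|AC| ∈ {√(2441)}

|AC| = √(2441)  (≈ 49.4065)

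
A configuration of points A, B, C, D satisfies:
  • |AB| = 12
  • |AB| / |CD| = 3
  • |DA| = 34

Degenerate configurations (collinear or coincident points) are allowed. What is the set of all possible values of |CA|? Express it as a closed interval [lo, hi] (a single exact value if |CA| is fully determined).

|AB| ∈ {12}
|AD| ∈ {34}
|CD| ∈ {4}
|BD| ∈ [22, 46]
|AC| ∈ [30, 38]
|BC| ∈ [18, 50]

|CA| ∈ [30, 38]  (≈ [30.0000, 38.0000])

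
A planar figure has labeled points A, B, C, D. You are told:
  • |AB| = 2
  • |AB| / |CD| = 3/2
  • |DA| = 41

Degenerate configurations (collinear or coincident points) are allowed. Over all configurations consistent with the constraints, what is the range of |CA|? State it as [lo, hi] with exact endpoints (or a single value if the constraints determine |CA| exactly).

|CA| ∈ [119/3, 127/3]  (≈ [39.6667, 42.3333])

|AB| ∈ {2}
|AD| ∈ {41}
|CD| ∈ {4/3}
|BD| ∈ [39, 43]
|AC| ∈ [119/3, 127/3]
|BC| ∈ [113/3, 133/3]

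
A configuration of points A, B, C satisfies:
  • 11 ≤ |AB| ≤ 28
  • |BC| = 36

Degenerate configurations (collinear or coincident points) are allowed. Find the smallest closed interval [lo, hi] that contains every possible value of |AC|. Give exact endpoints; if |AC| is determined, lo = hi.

|AC| ∈ [8, 64]  (≈ [8.0000, 64.0000])

|AB| ∈ [11, 28]
|BC| ∈ {36}
|AC| ∈ [8, 64]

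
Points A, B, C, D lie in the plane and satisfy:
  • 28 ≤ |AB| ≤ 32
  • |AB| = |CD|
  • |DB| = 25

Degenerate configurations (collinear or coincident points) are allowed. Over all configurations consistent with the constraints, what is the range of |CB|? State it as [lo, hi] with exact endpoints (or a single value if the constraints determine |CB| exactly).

|CB| ∈ [3, 57]  (≈ [3.0000, 57.0000])

|AB| ∈ [28, 32]
|BD| ∈ {25}
|CD| ∈ [28, 32]
|AD| ∈ [3, 57]
|BC| ∈ [3, 57]
|AC| ∈ [0, 89]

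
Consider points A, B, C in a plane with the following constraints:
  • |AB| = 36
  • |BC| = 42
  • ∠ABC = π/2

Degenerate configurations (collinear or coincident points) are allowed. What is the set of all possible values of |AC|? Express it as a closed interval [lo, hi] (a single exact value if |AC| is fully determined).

|AC| = 6·√(85)  (≈ 55.3173)

|AB| ∈ {36}
|BC| ∈ {42}
|AC| ∈ {6·√(85)}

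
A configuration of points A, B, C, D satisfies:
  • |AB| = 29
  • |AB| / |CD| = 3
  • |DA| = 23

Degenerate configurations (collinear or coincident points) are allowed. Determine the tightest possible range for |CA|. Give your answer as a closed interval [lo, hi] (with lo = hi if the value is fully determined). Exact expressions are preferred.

|AB| ∈ {29}
|AD| ∈ {23}
|CD| ∈ {29/3}
|BD| ∈ [6, 52]
|AC| ∈ [40/3, 98/3]
|BC| ∈ [0, 185/3]

|CA| ∈ [40/3, 98/3]  (≈ [13.3333, 32.6667])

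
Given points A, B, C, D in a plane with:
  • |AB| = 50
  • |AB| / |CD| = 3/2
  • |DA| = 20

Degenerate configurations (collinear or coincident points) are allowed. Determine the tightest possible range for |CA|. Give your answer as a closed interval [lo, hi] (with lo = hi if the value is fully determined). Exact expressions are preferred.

|AB| ∈ {50}
|AD| ∈ {20}
|CD| ∈ {100/3}
|BD| ∈ [30, 70]
|AC| ∈ [40/3, 160/3]
|BC| ∈ [0, 310/3]

|CA| ∈ [40/3, 160/3]  (≈ [13.3333, 53.3333])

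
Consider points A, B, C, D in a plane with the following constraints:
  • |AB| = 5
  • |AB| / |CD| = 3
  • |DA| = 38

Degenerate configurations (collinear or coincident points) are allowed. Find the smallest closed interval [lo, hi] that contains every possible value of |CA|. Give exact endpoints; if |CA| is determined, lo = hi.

|CA| ∈ [109/3, 119/3]  (≈ [36.3333, 39.6667])

|AB| ∈ {5}
|AD| ∈ {38}
|CD| ∈ {5/3}
|BD| ∈ [33, 43]
|AC| ∈ [109/3, 119/3]
|BC| ∈ [94/3, 134/3]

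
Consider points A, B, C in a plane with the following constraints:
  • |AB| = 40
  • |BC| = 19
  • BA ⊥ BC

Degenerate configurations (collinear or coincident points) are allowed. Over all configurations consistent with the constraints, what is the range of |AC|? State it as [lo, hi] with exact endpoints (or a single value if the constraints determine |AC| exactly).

|AC| = √(1961)  (≈ 44.2832)

|AB| ∈ {40}
|BC| ∈ {19}
|AC| ∈ {√(1961)}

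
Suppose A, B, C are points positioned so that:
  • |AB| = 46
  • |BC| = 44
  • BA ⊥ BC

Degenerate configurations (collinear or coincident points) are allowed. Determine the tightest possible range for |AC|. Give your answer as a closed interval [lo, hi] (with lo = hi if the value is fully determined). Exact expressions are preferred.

|AC| = 2·√(1013)  (≈ 63.6553)

|AB| ∈ {46}
|BC| ∈ {44}
|AC| ∈ {2·√(1013)}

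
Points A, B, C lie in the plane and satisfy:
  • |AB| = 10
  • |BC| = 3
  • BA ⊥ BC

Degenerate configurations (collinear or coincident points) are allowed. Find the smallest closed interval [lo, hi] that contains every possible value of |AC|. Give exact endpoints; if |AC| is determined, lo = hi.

|AC| = √(109)  (≈ 10.4403)

|AB| ∈ {10}
|BC| ∈ {3}
|AC| ∈ {√(109)}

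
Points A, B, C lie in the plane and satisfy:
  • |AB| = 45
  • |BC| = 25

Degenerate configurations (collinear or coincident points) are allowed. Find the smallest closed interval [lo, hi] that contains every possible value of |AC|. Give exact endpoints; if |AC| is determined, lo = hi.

|AC| ∈ [20, 70]  (≈ [20.0000, 70.0000])

|AB| ∈ {45}
|BC| ∈ {25}
|AC| ∈ [20, 70]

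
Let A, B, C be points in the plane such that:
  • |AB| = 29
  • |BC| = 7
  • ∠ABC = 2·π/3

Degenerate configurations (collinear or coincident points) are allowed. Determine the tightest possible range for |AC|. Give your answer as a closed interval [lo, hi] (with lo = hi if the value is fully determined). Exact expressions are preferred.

|AC| = √(1093)  (≈ 33.0606)

|AB| ∈ {29}
|BC| ∈ {7}
|AC| ∈ {√(1093)}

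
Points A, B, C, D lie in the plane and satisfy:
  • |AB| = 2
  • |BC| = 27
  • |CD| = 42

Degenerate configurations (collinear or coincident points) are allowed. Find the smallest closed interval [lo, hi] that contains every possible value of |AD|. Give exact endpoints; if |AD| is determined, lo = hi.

|AB| ∈ {2}
|BC| ∈ {27}
|CD| ∈ {42}
|AC| ∈ [25, 29]
|BD| ∈ [15, 69]
|AD| ∈ [13, 71]

|AD| ∈ [13, 71]  (≈ [13.0000, 71.0000])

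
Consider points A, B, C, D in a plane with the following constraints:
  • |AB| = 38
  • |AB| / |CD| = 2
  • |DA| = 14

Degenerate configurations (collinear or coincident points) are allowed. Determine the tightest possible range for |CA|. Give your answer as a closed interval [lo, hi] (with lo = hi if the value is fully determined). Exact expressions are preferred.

|CA| ∈ [5, 33]  (≈ [5.0000, 33.0000])

|AB| ∈ {38}
|AD| ∈ {14}
|CD| ∈ {19}
|BD| ∈ [24, 52]
|AC| ∈ [5, 33]
|BC| ∈ [5, 71]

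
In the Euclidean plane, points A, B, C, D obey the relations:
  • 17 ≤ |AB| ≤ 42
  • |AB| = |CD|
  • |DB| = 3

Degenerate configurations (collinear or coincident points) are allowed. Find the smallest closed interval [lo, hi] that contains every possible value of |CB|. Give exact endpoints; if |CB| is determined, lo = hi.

|CB| ∈ [14, 45]  (≈ [14.0000, 45.0000])

|AB| ∈ [17, 42]
|BD| ∈ {3}
|CD| ∈ [17, 42]
|AD| ∈ [14, 45]
|BC| ∈ [14, 45]
|AC| ∈ [0, 87]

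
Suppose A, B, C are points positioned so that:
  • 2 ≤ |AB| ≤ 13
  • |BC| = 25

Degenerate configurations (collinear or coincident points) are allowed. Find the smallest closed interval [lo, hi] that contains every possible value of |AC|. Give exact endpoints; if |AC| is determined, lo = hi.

|AB| ∈ [2, 13]
|BC| ∈ {25}
|AC| ∈ [12, 38]

|AC| ∈ [12, 38]  (≈ [12.0000, 38.0000])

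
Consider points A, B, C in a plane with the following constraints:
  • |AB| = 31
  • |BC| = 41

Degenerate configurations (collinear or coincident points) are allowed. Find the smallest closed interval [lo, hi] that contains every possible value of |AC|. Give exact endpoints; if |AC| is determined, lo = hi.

|AB| ∈ {31}
|BC| ∈ {41}
|AC| ∈ [10, 72]

|AC| ∈ [10, 72]  (≈ [10.0000, 72.0000])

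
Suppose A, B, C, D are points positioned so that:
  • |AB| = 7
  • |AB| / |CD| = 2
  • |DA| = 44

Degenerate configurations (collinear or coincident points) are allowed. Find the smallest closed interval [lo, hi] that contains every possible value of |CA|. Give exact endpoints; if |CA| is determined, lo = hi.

|CA| ∈ [81/2, 95/2]  (≈ [40.5000, 47.5000])

|AB| ∈ {7}
|AD| ∈ {44}
|CD| ∈ {7/2}
|BD| ∈ [37, 51]
|AC| ∈ [81/2, 95/2]
|BC| ∈ [67/2, 109/2]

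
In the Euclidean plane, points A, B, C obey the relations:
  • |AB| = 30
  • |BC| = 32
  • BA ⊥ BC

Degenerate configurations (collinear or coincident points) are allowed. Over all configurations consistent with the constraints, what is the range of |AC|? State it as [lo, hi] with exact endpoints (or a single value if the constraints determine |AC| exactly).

|AB| ∈ {30}
|BC| ∈ {32}
|AC| ∈ {2·√(481)}

|AC| = 2·√(481)  (≈ 43.8634)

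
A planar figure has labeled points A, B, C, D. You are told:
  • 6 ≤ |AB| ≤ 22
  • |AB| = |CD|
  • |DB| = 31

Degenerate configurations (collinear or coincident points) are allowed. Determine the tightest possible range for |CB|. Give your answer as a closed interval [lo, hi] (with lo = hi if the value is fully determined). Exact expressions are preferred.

|CB| ∈ [9, 53]  (≈ [9.0000, 53.0000])

|AB| ∈ [6, 22]
|BD| ∈ {31}
|CD| ∈ [6, 22]
|AD| ∈ [9, 53]
|BC| ∈ [9, 53]
|AC| ∈ [0, 75]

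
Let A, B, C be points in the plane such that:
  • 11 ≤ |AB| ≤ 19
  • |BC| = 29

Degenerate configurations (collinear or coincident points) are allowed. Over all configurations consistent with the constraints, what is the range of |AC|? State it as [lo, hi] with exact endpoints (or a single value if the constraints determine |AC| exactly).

|AC| ∈ [10, 48]  (≈ [10.0000, 48.0000])

|AB| ∈ [11, 19]
|BC| ∈ {29}
|AC| ∈ [10, 48]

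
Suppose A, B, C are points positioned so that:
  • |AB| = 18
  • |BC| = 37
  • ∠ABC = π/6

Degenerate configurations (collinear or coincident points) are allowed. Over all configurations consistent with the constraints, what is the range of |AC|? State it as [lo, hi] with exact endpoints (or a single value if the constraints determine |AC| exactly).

|AC| = √(1693 - 666·√(3))  (≈ 23.2262)

|AB| ∈ {18}
|BC| ∈ {37}
|AC| ∈ {√(1693 - 666·√(3))}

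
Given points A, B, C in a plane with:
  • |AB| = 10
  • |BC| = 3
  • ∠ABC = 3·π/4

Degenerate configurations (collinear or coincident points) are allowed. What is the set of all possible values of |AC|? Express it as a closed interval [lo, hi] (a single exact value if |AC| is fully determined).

|AC| = √(30·√(2) + 109)  (≈ 12.3055)

|AB| ∈ {10}
|BC| ∈ {3}
|AC| ∈ {√(30·√(2) + 109)}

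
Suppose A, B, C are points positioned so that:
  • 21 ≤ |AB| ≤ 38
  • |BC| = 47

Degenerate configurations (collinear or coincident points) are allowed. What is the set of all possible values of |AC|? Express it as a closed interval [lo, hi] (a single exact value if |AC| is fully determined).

|AB| ∈ [21, 38]
|BC| ∈ {47}
|AC| ∈ [9, 85]

|AC| ∈ [9, 85]  (≈ [9.0000, 85.0000])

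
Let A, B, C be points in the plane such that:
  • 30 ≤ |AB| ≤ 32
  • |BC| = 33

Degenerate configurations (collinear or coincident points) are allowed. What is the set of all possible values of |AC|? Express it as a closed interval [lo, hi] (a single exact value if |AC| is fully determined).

|AB| ∈ [30, 32]
|BC| ∈ {33}
|AC| ∈ [1, 65]

|AC| ∈ [1, 65]  (≈ [1.0000, 65.0000])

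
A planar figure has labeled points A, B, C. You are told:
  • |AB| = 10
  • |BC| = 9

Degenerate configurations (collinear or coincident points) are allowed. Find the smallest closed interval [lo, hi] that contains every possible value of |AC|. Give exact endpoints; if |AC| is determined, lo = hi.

|AB| ∈ {10}
|BC| ∈ {9}
|AC| ∈ [1, 19]

|AC| ∈ [1, 19]  (≈ [1.0000, 19.0000])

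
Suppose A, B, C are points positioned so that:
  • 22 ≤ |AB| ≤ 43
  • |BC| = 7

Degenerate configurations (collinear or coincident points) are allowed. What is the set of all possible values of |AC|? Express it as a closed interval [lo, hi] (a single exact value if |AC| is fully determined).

|AC| ∈ [15, 50]  (≈ [15.0000, 50.0000])

|AB| ∈ [22, 43]
|BC| ∈ {7}
|AC| ∈ [15, 50]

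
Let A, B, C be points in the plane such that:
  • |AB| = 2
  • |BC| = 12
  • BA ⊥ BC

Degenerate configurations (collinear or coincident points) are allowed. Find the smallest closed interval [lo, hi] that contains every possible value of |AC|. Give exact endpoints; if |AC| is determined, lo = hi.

|AB| ∈ {2}
|BC| ∈ {12}
|AC| ∈ {2·√(37)}

|AC| = 2·√(37)  (≈ 12.1655)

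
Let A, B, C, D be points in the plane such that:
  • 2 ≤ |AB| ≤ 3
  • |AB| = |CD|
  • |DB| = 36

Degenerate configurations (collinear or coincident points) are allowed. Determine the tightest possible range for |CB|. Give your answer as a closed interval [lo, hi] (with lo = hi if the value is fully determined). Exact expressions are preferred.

|AB| ∈ [2, 3]
|BD| ∈ {36}
|CD| ∈ [2, 3]
|AD| ∈ [33, 39]
|BC| ∈ [33, 39]
|AC| ∈ [30, 42]

|CB| ∈ [33, 39]  (≈ [33.0000, 39.0000])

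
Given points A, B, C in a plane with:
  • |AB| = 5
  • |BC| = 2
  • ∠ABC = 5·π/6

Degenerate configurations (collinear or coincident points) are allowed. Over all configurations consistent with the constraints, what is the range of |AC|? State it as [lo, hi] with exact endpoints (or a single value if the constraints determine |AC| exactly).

|AC| = √(10·√(3) + 29)  (≈ 6.8059)

|AB| ∈ {5}
|BC| ∈ {2}
|AC| ∈ {√(10·√(3) + 29)}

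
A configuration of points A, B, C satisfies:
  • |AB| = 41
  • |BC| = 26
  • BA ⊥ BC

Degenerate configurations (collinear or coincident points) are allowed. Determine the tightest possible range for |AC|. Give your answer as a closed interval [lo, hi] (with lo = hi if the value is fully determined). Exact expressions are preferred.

|AC| = √(2357)  (≈ 48.5489)

|AB| ∈ {41}
|BC| ∈ {26}
|AC| ∈ {√(2357)}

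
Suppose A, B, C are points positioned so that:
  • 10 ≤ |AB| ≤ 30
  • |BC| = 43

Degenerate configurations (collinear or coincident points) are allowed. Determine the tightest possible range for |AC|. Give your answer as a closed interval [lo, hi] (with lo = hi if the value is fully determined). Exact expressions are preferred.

|AC| ∈ [13, 73]  (≈ [13.0000, 73.0000])

|AB| ∈ [10, 30]
|BC| ∈ {43}
|AC| ∈ [13, 73]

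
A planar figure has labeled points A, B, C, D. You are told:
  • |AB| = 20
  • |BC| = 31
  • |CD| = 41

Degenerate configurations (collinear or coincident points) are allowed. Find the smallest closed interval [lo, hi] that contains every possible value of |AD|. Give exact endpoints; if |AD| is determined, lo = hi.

|AD| ∈ [0, 92]  (≈ [0.0000, 92.0000])

|AB| ∈ {20}
|BC| ∈ {31}
|CD| ∈ {41}
|AC| ∈ [11, 51]
|BD| ∈ [10, 72]
|AD| ∈ [0, 92]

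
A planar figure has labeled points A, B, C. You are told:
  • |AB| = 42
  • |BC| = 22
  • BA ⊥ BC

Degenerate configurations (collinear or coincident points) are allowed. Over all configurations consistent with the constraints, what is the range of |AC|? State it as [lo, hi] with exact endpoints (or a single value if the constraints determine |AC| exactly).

|AB| ∈ {42}
|BC| ∈ {22}
|AC| ∈ {2·√(562)}

|AC| = 2·√(562)  (≈ 47.4131)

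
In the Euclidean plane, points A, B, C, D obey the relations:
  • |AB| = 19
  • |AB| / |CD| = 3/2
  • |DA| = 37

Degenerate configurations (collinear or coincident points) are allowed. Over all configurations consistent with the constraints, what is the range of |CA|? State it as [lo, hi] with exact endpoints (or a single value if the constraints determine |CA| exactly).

|AB| ∈ {19}
|AD| ∈ {37}
|CD| ∈ {38/3}
|BD| ∈ [18, 56]
|AC| ∈ [73/3, 149/3]
|BC| ∈ [16/3, 206/3]

|CA| ∈ [73/3, 149/3]  (≈ [24.3333, 49.6667])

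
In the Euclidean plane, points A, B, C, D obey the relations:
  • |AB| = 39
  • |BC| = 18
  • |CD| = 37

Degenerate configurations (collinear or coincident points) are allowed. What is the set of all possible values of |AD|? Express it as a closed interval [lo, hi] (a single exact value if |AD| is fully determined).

|AD| ∈ [0, 94]  (≈ [0.0000, 94.0000])

|AB| ∈ {39}
|BC| ∈ {18}
|CD| ∈ {37}
|AC| ∈ [21, 57]
|BD| ∈ [19, 55]
|AD| ∈ [0, 94]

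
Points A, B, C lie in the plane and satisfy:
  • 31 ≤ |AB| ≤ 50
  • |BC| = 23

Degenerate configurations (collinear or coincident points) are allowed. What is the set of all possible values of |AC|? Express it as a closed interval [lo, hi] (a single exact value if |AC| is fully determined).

|AC| ∈ [8, 73]  (≈ [8.0000, 73.0000])

|AB| ∈ [31, 50]
|BC| ∈ {23}
|AC| ∈ [8, 73]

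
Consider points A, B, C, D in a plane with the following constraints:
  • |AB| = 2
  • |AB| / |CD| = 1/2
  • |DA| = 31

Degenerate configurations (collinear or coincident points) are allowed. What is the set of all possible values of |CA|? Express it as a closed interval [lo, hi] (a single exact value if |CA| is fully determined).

|AB| ∈ {2}
|AD| ∈ {31}
|CD| ∈ {4}
|BD| ∈ [29, 33]
|AC| ∈ [27, 35]
|BC| ∈ [25, 37]

|CA| ∈ [27, 35]  (≈ [27.0000, 35.0000])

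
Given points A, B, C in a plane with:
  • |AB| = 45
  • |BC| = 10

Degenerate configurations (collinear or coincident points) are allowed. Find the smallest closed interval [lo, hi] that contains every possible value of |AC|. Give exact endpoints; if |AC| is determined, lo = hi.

|AC| ∈ [35, 55]  (≈ [35.0000, 55.0000])

|AB| ∈ {45}
|BC| ∈ {10}
|AC| ∈ [35, 55]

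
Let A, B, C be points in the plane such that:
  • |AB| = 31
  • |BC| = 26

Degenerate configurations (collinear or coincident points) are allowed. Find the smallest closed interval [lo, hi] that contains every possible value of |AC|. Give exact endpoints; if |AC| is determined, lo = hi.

|AB| ∈ {31}
|BC| ∈ {26}
|AC| ∈ [5, 57]

|AC| ∈ [5, 57]  (≈ [5.0000, 57.0000])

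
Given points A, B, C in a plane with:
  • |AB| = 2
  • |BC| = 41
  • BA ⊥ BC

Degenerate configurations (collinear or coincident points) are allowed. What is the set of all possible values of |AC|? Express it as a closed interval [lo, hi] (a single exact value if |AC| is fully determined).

|AB| ∈ {2}
|BC| ∈ {41}
|AC| ∈ {√(1685)}

|AC| = √(1685)  (≈ 41.0488)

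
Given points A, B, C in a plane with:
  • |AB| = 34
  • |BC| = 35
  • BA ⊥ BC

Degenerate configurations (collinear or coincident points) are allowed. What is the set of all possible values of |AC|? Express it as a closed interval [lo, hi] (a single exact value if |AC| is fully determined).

|AB| ∈ {34}
|BC| ∈ {35}
|AC| ∈ {√(2381)}

|AC| = √(2381)  (≈ 48.7955)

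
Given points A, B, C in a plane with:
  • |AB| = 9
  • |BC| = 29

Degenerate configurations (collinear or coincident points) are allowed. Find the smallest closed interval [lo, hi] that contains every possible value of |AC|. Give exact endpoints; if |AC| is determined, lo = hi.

|AC| ∈ [20, 38]  (≈ [20.0000, 38.0000])

|AB| ∈ {9}
|BC| ∈ {29}
|AC| ∈ [20, 38]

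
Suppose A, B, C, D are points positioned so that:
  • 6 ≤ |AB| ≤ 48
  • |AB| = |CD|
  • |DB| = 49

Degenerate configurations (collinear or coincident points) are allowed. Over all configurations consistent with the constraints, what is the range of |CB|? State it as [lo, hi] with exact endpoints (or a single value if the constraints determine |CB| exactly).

|AB| ∈ [6, 48]
|BD| ∈ {49}
|CD| ∈ [6, 48]
|AD| ∈ [1, 97]
|BC| ∈ [1, 97]
|AC| ∈ [0, 145]

|CB| ∈ [1, 97]  (≈ [1.0000, 97.0000])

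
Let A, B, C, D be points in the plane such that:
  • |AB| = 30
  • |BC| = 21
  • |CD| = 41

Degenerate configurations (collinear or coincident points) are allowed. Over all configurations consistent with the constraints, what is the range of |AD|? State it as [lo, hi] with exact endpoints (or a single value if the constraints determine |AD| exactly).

|AD| ∈ [0, 92]  (≈ [0.0000, 92.0000])

|AB| ∈ {30}
|BC| ∈ {21}
|CD| ∈ {41}
|AC| ∈ [9, 51]
|BD| ∈ [20, 62]
|AD| ∈ [0, 92]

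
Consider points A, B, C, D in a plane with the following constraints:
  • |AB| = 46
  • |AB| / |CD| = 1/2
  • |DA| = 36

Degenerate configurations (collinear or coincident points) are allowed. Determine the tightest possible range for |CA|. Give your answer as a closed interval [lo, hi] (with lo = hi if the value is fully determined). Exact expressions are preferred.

|CA| ∈ [56, 128]  (≈ [56.0000, 128.0000])

|AB| ∈ {46}
|AD| ∈ {36}
|CD| ∈ {92}
|BD| ∈ [10, 82]
|AC| ∈ [56, 128]
|BC| ∈ [10, 174]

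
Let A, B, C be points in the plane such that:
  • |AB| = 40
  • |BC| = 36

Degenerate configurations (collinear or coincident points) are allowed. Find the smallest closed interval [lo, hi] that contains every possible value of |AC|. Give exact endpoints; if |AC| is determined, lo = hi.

|AC| ∈ [4, 76]  (≈ [4.0000, 76.0000])

|AB| ∈ {40}
|BC| ∈ {36}
|AC| ∈ [4, 76]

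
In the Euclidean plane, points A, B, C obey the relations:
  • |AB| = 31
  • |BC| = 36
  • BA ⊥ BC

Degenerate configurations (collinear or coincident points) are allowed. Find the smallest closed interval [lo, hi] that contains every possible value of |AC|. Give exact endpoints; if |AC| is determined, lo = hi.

|AB| ∈ {31}
|BC| ∈ {36}
|AC| ∈ {√(2257)}

|AC| = √(2257)  (≈ 47.5079)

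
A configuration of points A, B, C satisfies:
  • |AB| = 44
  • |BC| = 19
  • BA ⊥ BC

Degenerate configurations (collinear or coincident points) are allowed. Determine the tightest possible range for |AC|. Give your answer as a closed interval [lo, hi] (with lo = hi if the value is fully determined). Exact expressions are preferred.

|AB| ∈ {44}
|BC| ∈ {19}
|AC| ∈ {√(2297)}

|AC| = √(2297)  (≈ 47.9270)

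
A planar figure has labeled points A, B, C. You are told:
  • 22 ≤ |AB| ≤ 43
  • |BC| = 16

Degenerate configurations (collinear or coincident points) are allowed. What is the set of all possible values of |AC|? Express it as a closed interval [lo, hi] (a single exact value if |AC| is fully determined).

|AB| ∈ [22, 43]
|BC| ∈ {16}
|AC| ∈ [6, 59]

|AC| ∈ [6, 59]  (≈ [6.0000, 59.0000])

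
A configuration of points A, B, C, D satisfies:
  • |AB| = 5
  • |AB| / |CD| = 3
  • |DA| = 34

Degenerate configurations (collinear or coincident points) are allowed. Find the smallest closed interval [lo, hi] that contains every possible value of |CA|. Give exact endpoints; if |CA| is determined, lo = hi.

|AB| ∈ {5}
|AD| ∈ {34}
|CD| ∈ {5/3}
|BD| ∈ [29, 39]
|AC| ∈ [97/3, 107/3]
|BC| ∈ [82/3, 122/3]

|CA| ∈ [97/3, 107/3]  (≈ [32.3333, 35.6667])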